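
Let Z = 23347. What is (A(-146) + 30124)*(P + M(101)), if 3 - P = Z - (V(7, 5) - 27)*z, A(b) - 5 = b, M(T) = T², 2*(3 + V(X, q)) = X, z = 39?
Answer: -850107999/2 ≈ -4.2505e+8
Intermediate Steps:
V(X, q) = -3 + X/2
A(b) = 5 + b
P = -48755/2 (P = 3 - (23347 - ((-3 + (½)*7) - 27)*39) = 3 - (23347 - ((-3 + 7/2) - 27)*39) = 3 - (23347 - (½ - 27)*39) = 3 - (23347 - (-53)*39/2) = 3 - (23347 - 1*(-2067/2)) = 3 - (23347 + 2067/2) = 3 - 1*48761/2 = 3 - 48761/2 = -48755/2 ≈ -24378.)
(A(-146) + 30124)*(P + M(101)) = ((5 - 146) + 30124)*(-48755/2 + 101²) = (-141 + 30124)*(-48755/2 + 10201) = 29983*(-28353/2) = -850107999/2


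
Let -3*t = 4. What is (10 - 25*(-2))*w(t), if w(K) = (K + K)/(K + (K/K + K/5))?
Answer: 800/3 ≈ 266.67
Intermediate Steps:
t = -4/3 (t = -⅓*4 = -4/3 ≈ -1.3333)
w(K) = 2*K/(1 + 6*K/5) (w(K) = (2*K)/(K + (1 + K*(⅕))) = (2*K)/(K + (1 + K/5)) = (2*K)/(1 + 6*K/5) = 2*K/(1 + 6*K/5))
(10 - 25*(-2))*w(t) = (10 - 25*(-2))*(10*(-4/3)/(5 + 6*(-4/3))) = (10 + 50)*(10*(-4/3)/(5 - 8)) = 60*(10*(-4/3)/(-3)) = 60*(10*(-4/3)*(-⅓)) = 60*(40/9) = 800/3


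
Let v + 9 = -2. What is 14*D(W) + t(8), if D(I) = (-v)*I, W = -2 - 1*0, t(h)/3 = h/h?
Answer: -305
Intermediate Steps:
v = -11 (v = -9 - 2 = -11)
t(h) = 3 (t(h) = 3*(h/h) = 3*1 = 3)
W = -2 (W = -2 + 0 = -2)
D(I) = 11*I (D(I) = (-1*(-11))*I = 11*I)
14*D(W) + t(8) = 14*(11*(-2)) + 3 = 14*(-22) + 3 = -308 + 3 = -305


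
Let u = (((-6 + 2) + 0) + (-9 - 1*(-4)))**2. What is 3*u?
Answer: 243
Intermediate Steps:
u = 81 (u = ((-4 + 0) + (-9 + 4))**2 = (-4 - 5)**2 = (-9)**2 = 81)
3*u = 3*81 = 243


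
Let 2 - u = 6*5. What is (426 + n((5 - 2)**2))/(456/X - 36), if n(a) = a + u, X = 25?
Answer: -275/12 ≈ -22.917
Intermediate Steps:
u = -28 (u = 2 - 6*5 = 2 - 1*30 = 2 - 30 = -28)
n(a) = -28 + a (n(a) = a - 28 = -28 + a)
(426 + n((5 - 2)**2))/(456/X - 36) = (426 + (-28 + (5 - 2)**2))/(456/25 - 36) = (426 + (-28 + 3**2))/(456*(1/25) - 36) = (426 + (-28 + 9))/(456/25 - 36) = (426 - 19)/(-444/25) = 407*(-25/444) = -275/12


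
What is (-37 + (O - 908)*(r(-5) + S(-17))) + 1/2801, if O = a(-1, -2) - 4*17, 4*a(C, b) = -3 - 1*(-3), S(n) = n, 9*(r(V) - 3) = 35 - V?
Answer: 234172012/25209 ≈ 9289.2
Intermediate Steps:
r(V) = 62/9 - V/9 (r(V) = 3 + (35 - V)/9 = 3 + (35/9 - V/9) = 62/9 - V/9)
a(C, b) = 0 (a(C, b) = (-3 - 1*(-3))/4 = (-3 + 3)/4 = (1/4)*0 = 0)
O = -68 (O = 0 - 4*17 = 0 - 68 = -68)
(-37 + (O - 908)*(r(-5) + S(-17))) + 1/2801 = (-37 + (-68 - 908)*((62/9 - 1/9*(-5)) - 17)) + 1/2801 = (-37 - 976*((62/9 + 5/9) - 17)) + 1/2801 = (-37 - 976*(67/9 - 17)) + 1/2801 = (-37 - 976*(-86/9)) + 1/2801 = (-37 + 83936/9) + 1/2801 = 83603/9 + 1/2801 = 234172012/25209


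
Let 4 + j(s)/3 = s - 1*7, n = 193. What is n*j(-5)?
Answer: -9264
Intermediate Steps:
j(s) = -33 + 3*s (j(s) = -12 + 3*(s - 1*7) = -12 + 3*(s - 7) = -12 + 3*(-7 + s) = -12 + (-21 + 3*s) = -33 + 3*s)
n*j(-5) = 193*(-33 + 3*(-5)) = 193*(-33 - 15) = 193*(-48) = -9264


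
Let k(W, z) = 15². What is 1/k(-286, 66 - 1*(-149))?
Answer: 1/225 ≈ 0.0044444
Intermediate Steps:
k(W, z) = 225
1/k(-286, 66 - 1*(-149)) = 1/225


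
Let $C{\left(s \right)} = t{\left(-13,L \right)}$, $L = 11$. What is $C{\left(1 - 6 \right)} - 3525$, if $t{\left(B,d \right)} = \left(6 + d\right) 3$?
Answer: $-3474$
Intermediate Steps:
$t{\left(B,d \right)} = 18 + 3 d$
$C{\left(s \right)} = 51$ ($C{\left(s \right)} = 18 + 3 \cdot 11 = 18 + 33 = 51$)
$C{\left(1 - 6 \right)} - 3525 = 51 - 3525 = -3474$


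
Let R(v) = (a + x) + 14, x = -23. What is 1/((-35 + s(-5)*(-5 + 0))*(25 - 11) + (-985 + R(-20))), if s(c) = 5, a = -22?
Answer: -1/1856 ≈ -0.00053879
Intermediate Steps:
R(v) = -31 (R(v) = (-22 - 23) + 14 = -45 + 14 = -31)
1/((-35 + s(-5)*(-5 + 0))*(25 - 11) + (-985 + R(-20))) = 1/((-35 + 5*(-5 + 0))*(25 - 11) + (-985 - 31)) = 1/((-35 + 5*(-5))*14 - 1016) = 1/((-35 - 25)*14 - 1016) = 1/(-60*14 - 1016) = 1/(-840 - 1016) = 1/(-1856) = -1/1856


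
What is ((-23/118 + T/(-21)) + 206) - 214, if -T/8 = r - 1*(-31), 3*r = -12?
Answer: 1727/826 ≈ 2.0908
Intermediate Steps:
r = -4 (r = (⅓)*(-12) = -4)
T = -216 (T = -8*(-4 - 1*(-31)) = -8*(-4 + 31) = -8*27 = -216)
((-23/118 + T/(-21)) + 206) - 214 = ((-23/118 - 216/(-21)) + 206) - 214 = ((-23*1/118 - 216*(-1/21)) + 206) - 214 = ((-23/118 + 72/7) + 206) - 214 = (8335/826 + 206) - 214 = 178491/826 - 214 = 1727/826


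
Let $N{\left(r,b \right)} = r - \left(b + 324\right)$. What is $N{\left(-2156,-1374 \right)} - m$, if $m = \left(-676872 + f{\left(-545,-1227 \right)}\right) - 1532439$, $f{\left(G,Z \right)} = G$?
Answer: $2208750$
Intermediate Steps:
$m = -2209856$ ($m = \left(-676872 - 545\right) - 1532439 = -677417 - 1532439 = -2209856$)
$N{\left(r,b \right)} = -324 + r - b$ ($N{\left(r,b \right)} = r - \left(324 + b\right) = -324 + r - b$)
$N{\left(-2156,-1374 \right)} - m = \left(-324 - 2156 - -1374\right) - -2209856 = \left(-324 - 2156 + 1374\right) + 2209856 = -1106 + 2209856 = 2208750$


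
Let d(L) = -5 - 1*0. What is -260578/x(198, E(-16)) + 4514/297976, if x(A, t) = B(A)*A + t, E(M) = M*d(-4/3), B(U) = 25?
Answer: -19405821177/374704820 ≈ -51.790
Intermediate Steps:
d(L) = -5 (d(L) = -5 + 0 = -5)
E(M) = -5*M (E(M) = M*(-5) = -5*M)
x(A, t) = t + 25*A (x(A, t) = 25*A + t = t + 25*A)
-260578/x(198, E(-16)) + 4514/297976 = -260578/(-5*(-16) + 25*198) + 4514/297976 = -260578/(80 + 4950) + 4514*(1/297976) = -260578/5030 + 2257/148988 = -260578*1/5030 + 2257/148988 = -130289/2515 + 2257/148988 = -19405821177/374704820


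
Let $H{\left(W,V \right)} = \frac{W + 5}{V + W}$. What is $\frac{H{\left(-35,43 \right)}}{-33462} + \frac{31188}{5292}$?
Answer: $\frac{38653063}{6558552} \approx 5.8935$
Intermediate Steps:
$H{\left(W,V \right)} = \frac{5 + W}{V + W}$
$\frac{H{\left(-35,43 \right)}}{-33462} + \frac{31188}{5292} = \frac{\frac{1}{43 - 35} \left(5 - 35\right)}{-33462} + \frac{31188}{5292} = \frac{1}{8} \left(-30\right) \left(- \frac{1}{33462}\right) + 31188 \cdot \frac{1}{5292} = \frac{1}{8} \left(-30\right) \left(- \frac{1}{33462}\right) + \frac{2599}{441} = \left(- \frac{15}{4}\right) \left(- \frac{1}{33462}\right) + \frac{2599}{441} = \frac{5}{44616} + \frac{2599}{441} = \frac{38653063}{6558552}$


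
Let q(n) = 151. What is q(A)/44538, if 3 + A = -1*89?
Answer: 151/44538 ≈ 0.0033904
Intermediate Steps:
A = -92 (A = -3 - 1*89 = -3 - 89 = -92)
q(A)/44538 = 151/44538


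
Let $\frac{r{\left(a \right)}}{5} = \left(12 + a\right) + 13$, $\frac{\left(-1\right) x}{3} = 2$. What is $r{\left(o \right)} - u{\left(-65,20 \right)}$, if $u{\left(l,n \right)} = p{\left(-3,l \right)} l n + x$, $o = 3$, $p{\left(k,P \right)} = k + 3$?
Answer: $146$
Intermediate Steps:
$p{\left(k,P \right)} = 3 + k$
$x = -6$ ($x = \left(-3\right) 2 = -6$)
$u{\left(l,n \right)} = -6$ ($u{\left(l,n \right)} = \left(3 - 3\right) l n - 6 = 0 l n - 6 = 0 n - 6 = 0 - 6 = -6$)
$r{\left(a \right)} = 125 + 5 a$ ($r{\left(a \right)} = 5 \left(\left(12 + a\right) + 13\right) = 5 \left(25 + a\right) = 125 + 5 a$)
$r{\left(o \right)} - u{\left(-65,20 \right)} = \left(125 + 5 \cdot 3\right) - -6 = \left(125 + 15\right) + 6 = 140 + 6 = 146$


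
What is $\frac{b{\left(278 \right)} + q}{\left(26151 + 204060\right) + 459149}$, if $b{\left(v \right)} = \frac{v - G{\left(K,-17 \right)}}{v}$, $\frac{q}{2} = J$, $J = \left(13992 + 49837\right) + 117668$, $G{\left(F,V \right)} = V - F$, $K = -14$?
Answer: $\frac{100912613}{191642080} \approx 0.52657$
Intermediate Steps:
$J = 181497$ ($J = 63829 + 117668 = 181497$)
$q = 362994$ ($q = 2 \cdot 181497 = 362994$)
$b{\left(v \right)} = \frac{3 + v}{v}$ ($b{\left(v \right)} = \frac{v - \left(-17 - -14\right)}{v} = \frac{v - \left(-17 + 14\right)}{v} = \frac{v - -3}{v} = \frac{v + 3}{v} = \frac{3 + v}{v}$)
$\frac{b{\left(278 \right)} + q}{\left(26151 + 204060\right) + 459149} = \frac{\frac{3 + 278}{278} + 362994}{\left(26151 + 204060\right) + 459149} = \frac{\frac{1}{278} \cdot 281 + 362994}{230211 + 459149} = \frac{\frac{281}{278} + 362994}{689360} = \frac{100912613}{278} \cdot \frac{1}{689360} = \frac{100912613}{191642080}$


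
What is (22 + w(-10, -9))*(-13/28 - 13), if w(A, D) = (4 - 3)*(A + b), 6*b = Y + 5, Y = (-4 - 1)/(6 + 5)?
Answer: -158717/924 ≈ -171.77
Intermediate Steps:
Y = -5/11 ≈ -0.45455
b = 25/33 (b = (-5/11 + 5)/6 = (1/6)*(50/11) = 25/33 ≈ 0.75758)
w(A, D) = 25/33 + A (w(A, D) = (4 - 3)*(A + 25/33) = 1*(25/33 + A) = 25/33 + A)
(22 + w(-10, -9))*(-13/28 - 13) = (22 + (25/33 - 10))*(-13/28 - 13) = (22 - 305/33)*(-13*1/28 - 13) = 421*(-13/28 - 13)/33 = (421/33)*(-377/28) = -158717/924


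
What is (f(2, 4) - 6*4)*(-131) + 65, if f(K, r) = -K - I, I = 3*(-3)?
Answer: 2292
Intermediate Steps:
I = -9
f(K, r) = 9 - K (f(K, r) = -K - 1*(-9) = -K + 9 = 9 - K)
(f(2, 4) - 6*4)*(-131) + 65 = ((9 - 1*2) - 6*4)*(-131) + 65 = ((9 - 2) - 24)*(-131) + 65 = (7 - 24)*(-131) + 65 = -17*(-131) + 65 = 2227 + 65 = 2292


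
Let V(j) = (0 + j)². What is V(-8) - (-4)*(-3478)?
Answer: -13848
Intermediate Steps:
V(j) = j²
V(-8) - (-4)*(-3478) = (-8)² - (-4)*(-3478) = 64 - 1*13912 = 64 - 13912 = -13848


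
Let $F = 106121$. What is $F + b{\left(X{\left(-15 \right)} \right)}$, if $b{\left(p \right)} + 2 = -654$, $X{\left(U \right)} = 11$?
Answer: $105465$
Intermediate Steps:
$b{\left(p \right)} = -656$ ($b{\left(p \right)} = -2 - 654 = -656$)
$F + b{\left(X{\left(-15 \right)} \right)} = 106121 - 656 = 105465$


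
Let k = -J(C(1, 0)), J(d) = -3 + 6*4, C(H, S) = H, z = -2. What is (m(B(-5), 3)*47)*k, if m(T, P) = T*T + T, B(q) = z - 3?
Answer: -19740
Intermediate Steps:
J(d) = 21 (J(d) = -3 + 24 = 21)
B(q) = -5 (B(q) = -2 - 3 = -5)
m(T, P) = T + T**2 (m(T, P) = T**2 + T = T + T**2)
k = -21 (k = -1*21 = -21)
(m(B(-5), 3)*47)*k = (-5*(1 - 5)*47)*(-21) = (-5*(-4)*47)*(-21) = (20*47)*(-21) = 940*(-21) = -19740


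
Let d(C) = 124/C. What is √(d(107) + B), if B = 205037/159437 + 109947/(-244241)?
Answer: 9*√427544556365559764082346/4166692597919 ≈ 1.4123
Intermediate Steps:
B = 32548822078/38941052317 (B = 205037*(1/159437) + 109947*(-1/244241) = 205037/159437 - 109947/244241 = 32548822078/38941052317 ≈ 0.83585)
√(d(107) + B) = √(124/107 + 32548822078/38941052317) = √(8311414449654/4166692597919) = 9*√427544556365559764082346/4166692597919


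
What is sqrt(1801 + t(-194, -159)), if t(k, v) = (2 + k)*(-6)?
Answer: sqrt(2953) ≈ 54.341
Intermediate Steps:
t(k, v) = -12 - 6*k
sqrt(1801 + t(-194, -159)) = sqrt(1801 + (-12 - 6*(-194))) = sqrt(1801 + (-12 + 1164)) = sqrt(1801 + 1152) = sqrt(2953)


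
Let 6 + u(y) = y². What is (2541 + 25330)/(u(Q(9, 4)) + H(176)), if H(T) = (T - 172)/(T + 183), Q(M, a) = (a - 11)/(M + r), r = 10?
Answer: -3612053729/758559 ≈ -4761.7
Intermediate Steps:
Q(M, a) = (-11 + a)/(10 + M) (Q(M, a) = (a - 11)/(M + 10) = (-11 + a)/(10 + M))
u(y) = -6 + y²
H(T) = (-172 + T)/(183 + T)
(2541 + 25330)/(u(Q(9, 4)) + H(176)) = (2541 + 25330)/((-6 + ((-11 + 4)/(10 + 9))²) + (-172 + 176)/(183 + 176)) = 27871/((-6 + (-7/19)²) + 4/359) = 27871/((-6 + 49/361) + 4/359) = 27871/(-2117/361 + 4/359) = 27871/(-758559/129599) = 27871*(-129599/758559) = -3612053729/758559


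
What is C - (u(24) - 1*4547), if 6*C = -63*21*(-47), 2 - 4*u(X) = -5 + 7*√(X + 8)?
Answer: 59635/4 + 7*√2 ≈ 14919.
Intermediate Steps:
u(X) = 7/4 - 7*√(8 + X)/4 (u(X) = ½ - (-5 + 7*√(X + 8))/4 = ½ - (-5 + 7*√(8 + X))/4 = ½ + (5/4 - 7*√(8 + X)/4) = 7/4 - 7*√(8 + X)/4)
C = 20727/2 (C = (-63*21*(-47))/6 = (-1323*(-47))/6 = (⅙)*62181 = 20727/2 ≈ 10364.)
C - (u(24) - 1*4547) = 20727/2 - ((7/4 - 7*√(8 + 24)/4) - 1*4547) = 20727/2 - ((7/4 - 7*√2) - 4547) = 20727/2 - (-18181/4 - 7*√2) = 20727/2 + (18181/4 + 7*√2) = 59635/4 + 7*√2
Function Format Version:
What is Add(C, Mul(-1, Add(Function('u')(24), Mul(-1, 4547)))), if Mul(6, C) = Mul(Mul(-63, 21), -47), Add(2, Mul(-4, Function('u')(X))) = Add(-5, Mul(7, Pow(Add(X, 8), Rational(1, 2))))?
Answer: Add(Rational(59635, 4), Mul(7, Pow(2, Rational(1, 2)))) ≈ 14919.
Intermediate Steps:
Function('u')(X) = Add(Rational(7, 4), Mul(Rational(-7, 4), Pow(Add(8, X), Rational(1, 2)))) (Function('u')(X) = Add(Rational(1, 2), Mul(Rational(-1, 4), Add(-5, Mul(7, Pow(Add(X, 8), Rational(1, 2)))))) = Add(Rational(1, 2), Mul(Rational(-1, 4), Add(-5, Mul(7, Pow(Add(8, X), Rational(1, 2)))))) = Add(Rational(1, 2), Add(Rational(5, 4), Mul(Rational(-7, 4), Pow(Add(8, X), Rational(1, 2))))) = Add(Rational(7, 4), Mul(Rational(-7, 4), Pow(Add(8, X), Rational(1, 2)))))
C = Rational(20727, 2) (C = Mul(Rational(1, 6), Mul(Mul(-63, 21), -47)) = Mul(Rational(1, 6), Mul(-1323, -47)) = Mul(Rational(1, 6), 62181) = Rational(20727, 2) ≈ 10364.)
Add(C, Mul(-1, Add(Function('u')(24), Mul(-1, 4547)))) = Add(Rational(20727, 2), Mul(-1, Add(Add(Rational(7, 4), Mul(Rational(-7, 4), Pow(Add(8, 24), Rational(1, 2)))), Mul(-1, 4547)))) = Add(Rational(20727, 2), Mul(-1, Add(Add(Rational(7, 4), Mul(Rational(-7, 4), Pow(32, Rational(1, 2)))), -4547))) = Add(Rational(20727, 2), Mul(-1, Add(Add(Rational(7, 4), Mul(Rational(-7, 4), Mul(4, Pow(2, Rational(1, 2))))), -4547))) = Add(Rational(20727, 2), Mul(-1, Add(Add(Rational(7, 4), Mul(-7, Pow(2, Rational(1, 2)))), -4547))) = Add(Rational(20727, 2), Mul(-1, Add(Rational(-18181, 4), Mul(-7, Pow(2, Rational(1, 2)))))) = Add(Rational(20727, 2), Add(Rational(18181, 4), Mul(7, Pow(2, Rational(1, 2))))) = Add(Rational(59635, 4), Mul(7, Pow(2, Rational(1, 2))))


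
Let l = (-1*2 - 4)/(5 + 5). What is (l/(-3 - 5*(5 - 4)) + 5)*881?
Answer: 178843/40 ≈ 4471.1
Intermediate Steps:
l = -⅗ (l = (-2 - 4)/10 = -6*⅒ = -⅗ ≈ -0.60000)
(l/(-3 - 5*(5 - 4)) + 5)*881 = (-3/(5*(-3 - 5*(5 - 4))) + 5)*881 = (-3/(5*(-3 - 5*1)) + 5)*881 = (-3/(5*(-3 - 5)) + 5)*881 = (-⅗/(-8) + 5)*881 = (-⅗*(-⅛) + 5)*881 = (3/40 + 5)*881 = (203/40)*881 = 178843/40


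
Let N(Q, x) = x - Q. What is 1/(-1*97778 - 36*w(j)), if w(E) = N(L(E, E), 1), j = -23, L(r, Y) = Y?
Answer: -1/98642 ≈ -1.0138e-5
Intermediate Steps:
w(E) = 1 - E
1/(-1*97778 - 36*w(j)) = 1/(-1*97778 - 36*(1 - 1*(-23))) = 1/(-97778 - 36*(1 + 23)) = 1/(-97778 - 36*24) = 1/(-97778 - 864) = 1/(-98642) = -1/98642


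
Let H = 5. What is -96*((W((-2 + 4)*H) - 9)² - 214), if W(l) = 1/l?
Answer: 323496/25 ≈ 12940.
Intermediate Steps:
W(l) = 1/l
-96*((W((-2 + 4)*H) - 9)² - 214) = -96*((1/((-2 + 4)*5) - 9)² - 214) = -96*((1/(2*5) - 9)² - 214) = -96*((1/10 - 9)² - 214) = -96*((⅒ - 9)² - 214) = -96*((-89/10)² - 214) = -96*(7921/100 - 214) = -96*(-13479/100) = 323496/25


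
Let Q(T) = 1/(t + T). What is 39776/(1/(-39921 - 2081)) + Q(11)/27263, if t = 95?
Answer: -4828036963350655/2889878 ≈ -1.6707e+9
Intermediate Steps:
Q(T) = 1/(95 + T)
39776/(1/(-39921 - 2081)) + Q(11)/27263 = 39776/(1/(-39921 - 2081)) + 1/((95 + 11)*27263) = 39776/(1/(-42002)) + (1/27263)/106 = 39776/(-1/42002) + (1/106)*(1/27263) = 39776*(-42002) + 1/2889878 = -1670671552 + 1/2889878 = -4828036963350655/2889878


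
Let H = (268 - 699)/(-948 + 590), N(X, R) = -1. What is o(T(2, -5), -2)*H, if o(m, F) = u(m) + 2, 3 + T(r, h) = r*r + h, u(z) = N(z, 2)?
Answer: 431/358 ≈ 1.2039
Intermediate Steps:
u(z) = -1
T(r, h) = -3 + h + r² (T(r, h) = -3 + (r*r + h) = -3 + (r² + h) = -3 + (h + r²) = -3 + h + r²)
o(m, F) = 1 (o(m, F) = -1 + 2 = 1)
H = 431/358 (H = -431/(-358) = -431*(-1/358) = 431/358 ≈ 1.2039)
o(T(2, -5), -2)*H = 1*(431/358) = 431/358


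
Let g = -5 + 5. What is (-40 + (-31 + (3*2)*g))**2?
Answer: 5041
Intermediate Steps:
g = 0
(-40 + (-31 + (3*2)*g))**2 = (-40 + (-31 + (3*2)*0))**2 = (-40 + (-31 + 6*0))**2 = (-40 + (-31 + 0))**2 = (-40 - 31)**2 = (-71)**2 = 5041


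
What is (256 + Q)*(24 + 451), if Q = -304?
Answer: -22800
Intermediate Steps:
(256 + Q)*(24 + 451) = (256 - 304)*(24 + 451) = -48*475 = -22800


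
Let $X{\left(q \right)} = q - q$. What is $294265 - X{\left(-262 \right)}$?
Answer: $294265$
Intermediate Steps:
$X{\left(q \right)} = 0$
$294265 - X{\left(-262 \right)} = 294265 - 0 = 294265 + 0 = 294265$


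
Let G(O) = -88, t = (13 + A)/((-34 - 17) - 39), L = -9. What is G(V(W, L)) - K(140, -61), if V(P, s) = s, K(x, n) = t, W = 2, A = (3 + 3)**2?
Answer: -7871/90 ≈ -87.456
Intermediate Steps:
A = 36 (A = 6**2 = 36)
t = -49/90 (t = (13 + 36)/((-34 - 17) - 39) = 49/(-51 - 39) = 49/(-90) = 49*(-1/90) = -49/90 ≈ -0.54444)
K(x, n) = -49/90
G(V(W, L)) - K(140, -61) = -88 - 1*(-49/90) = -88 + 49/90 = -7871/90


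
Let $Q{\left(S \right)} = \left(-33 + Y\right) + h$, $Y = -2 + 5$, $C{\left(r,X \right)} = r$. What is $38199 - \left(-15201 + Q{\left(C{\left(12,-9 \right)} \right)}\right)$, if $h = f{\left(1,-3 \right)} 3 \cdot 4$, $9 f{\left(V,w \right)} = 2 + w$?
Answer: $\frac{160294}{3} \approx 53431.0$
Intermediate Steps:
$f{\left(V,w \right)} = \frac{2}{9} + \frac{w}{9}$ ($f{\left(V,w \right)} = \frac{2 + w}{9} = \frac{2}{9} + \frac{w}{9}$)
$Y = 3$
$h = - \frac{4}{3}$ ($h = \left(\frac{2}{9} + \frac{1}{9} \left(-3\right)\right) 3 \cdot 4 = \left(\frac{2}{9} - \frac{1}{3}\right) 3 \cdot 4 = \left(- \frac{1}{9}\right) 3 \cdot 4 = \left(- \frac{1}{3}\right) 4 = - \frac{4}{3} \approx -1.3333$)
$Q{\left(S \right)} = - \frac{94}{3}$ ($Q{\left(S \right)} = \left(-33 + 3\right) - \frac{4}{3} = -30 - \frac{4}{3} = - \frac{94}{3}$)
$38199 - \left(-15201 + Q{\left(C{\left(12,-9 \right)} \right)}\right) = 38199 + \left(15201 - - \frac{94}{3}\right) = 38199 + \left(15201 + \frac{94}{3}\right) = 38199 + \frac{45697}{3} = \frac{160294}{3}$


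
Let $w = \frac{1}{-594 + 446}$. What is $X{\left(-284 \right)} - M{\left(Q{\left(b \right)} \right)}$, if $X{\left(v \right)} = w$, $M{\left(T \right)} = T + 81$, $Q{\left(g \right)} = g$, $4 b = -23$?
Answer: $- \frac{5569}{74} \approx -75.257$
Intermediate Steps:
$b = - \frac{23}{4}$ ($b = \frac{1}{4} \left(-23\right) = - \frac{23}{4} \approx -5.75$)
$M{\left(T \right)} = 81 + T$
$w = - \frac{1}{148}$ ($w = \frac{1}{-148} = - \frac{1}{148} \approx -0.0067568$)
$X{\left(v \right)} = - \frac{1}{148}$
$X{\left(-284 \right)} - M{\left(Q{\left(b \right)} \right)} = - \frac{1}{148} - \left(81 - \frac{23}{4}\right) = - \frac{1}{148} - \frac{301}{4} = - \frac{5569}{74}$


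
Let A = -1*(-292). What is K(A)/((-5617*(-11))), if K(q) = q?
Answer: 292/61787 ≈ 0.0047259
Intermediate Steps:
A = 292
K(A)/((-5617*(-11))) = 292/((-5617*(-11))) = 292/61787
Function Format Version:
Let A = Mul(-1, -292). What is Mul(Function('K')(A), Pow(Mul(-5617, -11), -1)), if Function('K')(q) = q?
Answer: Rational(292, 61787) ≈ 0.0047259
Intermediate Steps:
A = 292
Mul(Function('K')(A), Pow(Mul(-5617, -11), -1)) = Mul(292, Pow(Mul(-5617, -11), -1)) = Mul(292, Pow(61787, -1)) = Mul(292, Rational(1, 61787)) = Rational(292, 61787)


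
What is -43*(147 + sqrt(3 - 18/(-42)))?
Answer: -6321 - 86*sqrt(42)/7 ≈ -6400.6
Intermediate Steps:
-43*(147 + sqrt(3 - 18/(-42))) = -43*(147 + sqrt(3 - 18*(-1/42))) = -43*(147 + sqrt(3 + 3/7)) = -43*(147 + sqrt(24/7)) = -43*(147 + 2*sqrt(42)/7) = -6321 - 86*sqrt(42)/7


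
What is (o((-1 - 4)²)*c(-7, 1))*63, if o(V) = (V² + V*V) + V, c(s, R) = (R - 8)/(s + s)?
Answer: 80325/2 ≈ 40163.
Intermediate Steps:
c(s, R) = (-8 + R)/(2*s) (c(s, R) = (-8 + R)/((2*s)) = (-8 + R)*(1/(2*s)) = (-8 + R)/(2*s))
o(V) = V + 2*V² (o(V) = (V² + V²) + V = 2*V² + V = V + 2*V²)
(o((-1 - 4)²)*c(-7, 1))*63 = (((-1 - 4)²*(1 + 2*(-1 - 4)²))*((½)*(-8 + 1)/(-7)))*63 = (((-5)²*(1 + 2*(-5)²))*((½)*(-⅐)*(-7)))*63 = ((25*(1 + 2*25))*(½))*63 = ((25*(1 + 50))*(½))*63 = ((25*51)*(½))*63 = (1275*(½))*63 = (1275/2)*63 = 80325/2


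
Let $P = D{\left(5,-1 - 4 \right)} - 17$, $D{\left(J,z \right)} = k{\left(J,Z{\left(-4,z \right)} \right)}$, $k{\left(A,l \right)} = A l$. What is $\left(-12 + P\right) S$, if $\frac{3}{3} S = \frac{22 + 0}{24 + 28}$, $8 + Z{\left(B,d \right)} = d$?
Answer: $- \frac{517}{13} \approx -39.769$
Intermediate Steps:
$Z{\left(B,d \right)} = -8 + d$
$D{\left(J,z \right)} = J \left(-8 + z\right)$
$S = \frac{11}{26}$ ($S = \frac{22 + 0}{24 + 28} = \frac{22}{52} = 22 \cdot \frac{1}{52} = \frac{11}{26} \approx 0.42308$)
$P = -82$ ($P = 5 \left(-8 - 5\right) - 17 = 5 \left(-13\right) - 17 = -65 - 17 = -82$)
$\left(-12 + P\right) S = \left(-12 - 82\right) \frac{11}{26} = \left(-94\right) \frac{11}{26} = - \frac{517}{13}$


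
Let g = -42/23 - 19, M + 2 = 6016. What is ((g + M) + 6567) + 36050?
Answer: 1118034/23 ≈ 48610.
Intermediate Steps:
M = 6014 (M = -2 + 6016 = 6014)
g = -479/23 (g = -42*1/23 - 19 = -42/23 - 19 = -479/23 ≈ -20.826)
((g + M) + 6567) + 36050 = ((-479/23 + 6014) + 6567) + 36050 = (137843/23 + 6567) + 36050 = 288884/23 + 36050 = 1118034/23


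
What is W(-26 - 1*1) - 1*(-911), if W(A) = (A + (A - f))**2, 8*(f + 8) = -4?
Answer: 11925/4 ≈ 2981.3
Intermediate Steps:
f = -17/2 (f = -8 + (1/8)*(-4) = -8 - 1/2 = -17/2 ≈ -8.5000)
W(A) = (17/2 + 2*A)**2 (W(A) = (A + (A - 1*(-17/2)))**2 = (A + (A + 17/2))**2 = (A + (17/2 + A))**2 = (17/2 + 2*A)**2)
W(-26 - 1*1) - 1*(-911) = (17 + 4*(-26 - 1*1))**2/4 - 1*(-911) = (17 + 4*(-26 - 1))**2/4 + 911 = (17 + 4*(-27))**2/4 + 911 = (17 - 108)**2/4 + 911 = (1/4)*(-91)**2 + 911 = (1/4)*8281 + 911 = 8281/4 + 911 = 11925/4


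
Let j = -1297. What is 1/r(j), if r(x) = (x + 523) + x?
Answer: -1/2071 ≈ -0.00048286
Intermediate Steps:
r(x) = 523 + 2*x (r(x) = (523 + x) + x = 523 + 2*x)
1/r(j) = 1/(523 + 2*(-1297)) = 1/(523 - 2594) = 1/(-2071) = -1/2071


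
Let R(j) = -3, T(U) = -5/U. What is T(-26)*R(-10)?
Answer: -15/26 ≈ -0.57692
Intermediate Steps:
T(-26)*R(-10) = -5/(-26)*(-3) = -5*(-1/26)*(-3) = (5/26)*(-3) = -15/26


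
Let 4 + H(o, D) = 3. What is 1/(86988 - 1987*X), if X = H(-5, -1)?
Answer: 1/88975 ≈ 1.1239e-5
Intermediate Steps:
H(o, D) = -1 (H(o, D) = -4 + 3 = -1)
X = -1
1/(86988 - 1987*X) = 1/(86988 - 1987*(-1)) = 1/(86988 + 1987) = 1/88975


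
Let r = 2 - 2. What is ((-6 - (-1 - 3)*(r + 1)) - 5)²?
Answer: 49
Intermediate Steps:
r = 0
((-6 - (-1 - 3)*(r + 1)) - 5)² = ((-6 - (-1 - 3)*(0 + 1)) - 5)² = ((-6 - (-4)) - 5)² = ((-6 - 1*(-4)) - 5)² = ((-6 + 4) - 5)² = (-2 - 5)² = (-7)² = 49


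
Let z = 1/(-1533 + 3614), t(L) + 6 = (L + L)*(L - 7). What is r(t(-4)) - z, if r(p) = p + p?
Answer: 341283/2081 ≈ 164.00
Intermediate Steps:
t(L) = -6 + 2*L*(-7 + L) (t(L) = -6 + (L + L)*(L - 7) = -6 + (2*L)*(-7 + L) = -6 + 2*L*(-7 + L))
r(p) = 2*p
z = 1/2081 ≈ 0.00048054
r(t(-4)) - z = 2*(-6 - 14*(-4) + 2*(-4)²) - 1*1/2081 = 2*(-6 + 56 + 2*16) - 1/2081 = 2*(-6 + 56 + 32) - 1/2081 = 2*82 - 1/2081 = 164 - 1/2081 = 341283/2081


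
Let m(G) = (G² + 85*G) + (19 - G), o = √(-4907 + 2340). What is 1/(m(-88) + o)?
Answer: 371/140208 - I*√2567/140208 ≈ 0.0026461 - 0.00036136*I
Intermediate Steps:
o = I*√2567 (o = √(-2567) = I*√2567 ≈ 50.666*I)
m(G) = 19 + G² + 84*G
1/(m(-88) + o) = 1/((19 + (-88)² + 84*(-88)) + I*√2567) = 1/((19 + 7744 - 7392) + I*√2567) = 1/(371 + I*√2567)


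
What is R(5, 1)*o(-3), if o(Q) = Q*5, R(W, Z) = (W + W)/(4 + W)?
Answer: -50/3 ≈ -16.667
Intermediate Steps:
R(W, Z) = 2*W/(4 + W) (R(W, Z) = (2*W)/(4 + W) = 2*W/(4 + W))
o(Q) = 5*Q
R(5, 1)*o(-3) = (2*5/(4 + 5))*(5*(-3)) = (2*5/9)*(-15) = (2*5*(⅑))*(-15) = (10/9)*(-15) = -50/3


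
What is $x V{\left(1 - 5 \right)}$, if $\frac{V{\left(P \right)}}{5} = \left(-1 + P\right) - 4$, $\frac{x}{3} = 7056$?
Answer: $-952560$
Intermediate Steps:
$x = 21168$ ($x = 3 \cdot 7056 = 21168$)
$V{\left(P \right)} = -25 + 5 P$ ($V{\left(P \right)} = 5 \left(\left(-1 + P\right) - 4\right) = 5 \left(-5 + P\right) = -25 + 5 P$)
$x V{\left(1 - 5 \right)} = 21168 \left(-25 + 5 \left(1 - 5\right)\right) = 21168 \left(-25 + 5 \left(-4\right)\right) = 21168 \left(-25 - 20\right) = 21168 \left(-45\right) = -952560$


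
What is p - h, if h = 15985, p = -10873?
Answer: -26858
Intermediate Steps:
p - h = -10873 - 1*15985 = -10873 - 15985 = -26858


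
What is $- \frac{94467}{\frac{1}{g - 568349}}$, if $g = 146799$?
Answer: $39822563850$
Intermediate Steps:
$- \frac{94467}{\frac{1}{g - 568349}} = - \frac{94467}{\frac{1}{146799 - 568349}} = - \frac{94467}{\frac{1}{-421550}} = - \frac{94467}{- \frac{1}{421550}} = \left(-94467\right) \left(-421550\right) = 39822563850$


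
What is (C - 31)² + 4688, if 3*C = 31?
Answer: 46036/9 ≈ 5115.1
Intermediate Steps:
C = 31/3 (C = (⅓)*31 = 31/3 ≈ 10.333)
(C - 31)² + 4688 = (31/3 - 31)² + 4688 = (-62/3)² + 4688 = 3844/9 + 4688 = 46036/9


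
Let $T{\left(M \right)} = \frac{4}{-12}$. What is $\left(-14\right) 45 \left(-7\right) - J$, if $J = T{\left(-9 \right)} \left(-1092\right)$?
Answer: $4046$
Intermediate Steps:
$T{\left(M \right)} = - \frac{1}{3}$ ($T{\left(M \right)} = 4 \left(- \frac{1}{12}\right) = - \frac{1}{3}$)
$J = 364$ ($J = \left(- \frac{1}{3}\right) \left(-1092\right) = 364$)
$\left(-14\right) 45 \left(-7\right) - J = \left(-14\right) 45 \left(-7\right) - 364 = \left(-630\right) \left(-7\right) - 364 = 4410 - 364 = 4046$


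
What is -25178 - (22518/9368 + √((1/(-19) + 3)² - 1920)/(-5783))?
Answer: -117945011/4684 + 8*I*√10781/109877 ≈ -25180.0 + 0.0075598*I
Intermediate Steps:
-25178 - (22518/9368 + √((1/(-19) + 3)² - 1920)/(-5783)) = -25178 - (22518*(1/9368) + √((-1/19 + 3)² - 1920)*(-1/5783)) = -25178 - (11259/4684 + √((56/19)² - 1920)*(-1/5783)) = -25178 - (11259/4684 + √(3136/361 - 1920)*(-1/5783)) = -25178 - (11259/4684 + √(-689984/361)*(-1/5783)) = -25178 - (11259/4684 + (8*I*√10781/19)*(-1/5783)) = -25178 - (11259/4684 - 8*I*√10781/109877) = -25178 + (-11259/4684 + 8*I*√10781/109877) = -117945011/4684 + 8*I*√10781/109877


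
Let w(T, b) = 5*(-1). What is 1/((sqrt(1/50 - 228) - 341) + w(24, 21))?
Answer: -17300/5997199 - 5*I*sqrt(22798)/5997199 ≈ -0.0028847 - 0.00012588*I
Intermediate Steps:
w(T, b) = -5
1/((sqrt(1/50 - 228) - 341) + w(24, 21)) = 1/((sqrt(1/50 - 228) - 341) - 5) = 1/((sqrt(-11399/50) - 341) - 5) = 1/((I*sqrt(22798)/10 - 341) - 5) = 1/((-341 + I*sqrt(22798)/10) - 5) = 1/(-346 + I*sqrt(22798)/10)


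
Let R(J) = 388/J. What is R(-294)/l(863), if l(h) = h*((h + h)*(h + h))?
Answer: -97/188964280218 ≈ -5.1332e-10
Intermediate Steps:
l(h) = 4*h³ (l(h) = h*((2*h)*(2*h)) = h*(4*h²) = 4*h³)
R(-294)/l(863) = (388/(-294))/((4*863³)) = (388*(-1/294))/((4*642735647)) = -194/147/2570942588 = -194/147*1/2570942588 = -97/188964280218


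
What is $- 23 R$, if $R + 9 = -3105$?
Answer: $71622$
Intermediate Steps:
$R = -3114$ ($R = -9 - 3105 = -3114$)
$- 23 R = \left(-23\right) \left(-3114\right) = 71622$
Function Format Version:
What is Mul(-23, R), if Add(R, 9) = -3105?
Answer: 71622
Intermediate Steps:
R = -3114 (R = Add(-9, -3105) = -3114)
Mul(-23, R) = Mul(-23, -3114) = 71622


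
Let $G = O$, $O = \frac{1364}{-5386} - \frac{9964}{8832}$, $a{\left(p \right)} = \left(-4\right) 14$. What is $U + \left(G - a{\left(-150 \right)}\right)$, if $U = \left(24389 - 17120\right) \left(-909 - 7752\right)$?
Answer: $- \frac{374349927324551}{5946144} \approx -6.2957 \cdot 10^{7}$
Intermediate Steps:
$a{\left(p \right)} = -56$
$U = -62956809$ ($U = 7269 \left(-8661\right) = -62956809$)
$O = - \frac{8214119}{5946144}$ ($O = 1364 \left(- \frac{1}{5386}\right) - \frac{2491}{2208} = - \frac{682}{2693} - \frac{2491}{2208} = - \frac{8214119}{5946144} \approx -1.3814$)
$G = - \frac{8214119}{5946144} \approx -1.3814$
$U + \left(G - a{\left(-150 \right)}\right) = -62956809 - - \frac{324769945}{5946144} = -62956809 + \left(- \frac{8214119}{5946144} + 56\right) = -62956809 + \frac{324769945}{5946144} = - \frac{374349927324551}{5946144}$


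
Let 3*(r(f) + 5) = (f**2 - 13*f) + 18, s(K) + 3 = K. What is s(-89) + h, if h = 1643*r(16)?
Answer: 27839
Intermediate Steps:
s(K) = -3 + K
r(f) = 1 - 13*f/3 + f**2/3 (r(f) = -5 + ((f**2 - 13*f) + 18)/3 = -5 + (18 + f**2 - 13*f)/3 = -5 + (6 - 13*f/3 + f**2/3) = 1 - 13*f/3 + f**2/3)
h = 27931 (h = 1643*(1 - 13/3*16 + (1/3)*16**2) = 1643*(1 - 208/3 + (1/3)*256) = 1643*(1 - 208/3 + 256/3) = 1643*17 = 27931)
s(-89) + h = (-3 - 89) + 27931 = -92 + 27931 = 27839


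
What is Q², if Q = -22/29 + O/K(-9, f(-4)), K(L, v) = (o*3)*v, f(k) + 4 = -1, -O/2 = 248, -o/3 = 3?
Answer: 301161316/15327225 ≈ 19.649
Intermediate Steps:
o = -9 (o = -3*3 = -9)
O = -496 (O = -2*248 = -496)
f(k) = -5 (f(k) = -4 - 1 = -5)
K(L, v) = -27*v (K(L, v) = (-9*3)*v = -27*v)
Q = -17354/3915 (Q = -22/29 - 496/((-27*(-5))) = -22*1/29 - 496/135 = -22/29 - 496*1/135 = -22/29 - 496/135 = -17354/3915 ≈ -4.4327)
Q² = (-17354/3915)² = 301161316/15327225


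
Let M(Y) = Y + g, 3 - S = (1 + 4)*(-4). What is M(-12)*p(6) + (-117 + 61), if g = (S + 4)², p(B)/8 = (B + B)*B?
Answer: 412936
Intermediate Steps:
p(B) = 16*B² (p(B) = 8*((B + B)*B) = 8*((2*B)*B) = 8*(2*B²) = 16*B²)
S = 23 (S = 3 - (1 + 4)*(-4) = 3 - 5*(-4) = 3 - 1*(-20) = 3 + 20 = 23)
g = 729 (g = (23 + 4)² = 27² = 729)
M(Y) = 729 + Y (M(Y) = Y + 729 = 729 + Y)
M(-12)*p(6) + (-117 + 61) = (729 - 12)*(16*6²) + (-117 + 61) = 717*(16*36) - 56 = 717*576 - 56 = 412992 - 56 = 412936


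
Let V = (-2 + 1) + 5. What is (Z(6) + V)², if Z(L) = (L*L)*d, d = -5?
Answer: 30976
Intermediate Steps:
Z(L) = -5*L² (Z(L) = (L*L)*(-5) = L²*(-5) = -5*L²)
V = 4 (V = -1 + 5 = 4)
(Z(6) + V)² = (-5*6² + 4)² = (-5*36 + 4)² = (-180 + 4)² = (-176)² = 30976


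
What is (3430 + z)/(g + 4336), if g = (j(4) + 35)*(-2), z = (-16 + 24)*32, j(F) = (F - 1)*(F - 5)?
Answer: 1843/2136 ≈ 0.86283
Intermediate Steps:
j(F) = (-1 + F)*(-5 + F)
z = 256 (z = 8*32 = 256)
g = -64 (g = ((5 + 4² - 6*4) + 35)*(-2) = ((5 + 16 - 24) + 35)*(-2) = (-3 + 35)*(-2) = 32*(-2) = -64)
(3430 + z)/(g + 4336) = (3430 + 256)/(-64 + 4336) = 3686/4272 = 3686*(1/4272) = 1843/2136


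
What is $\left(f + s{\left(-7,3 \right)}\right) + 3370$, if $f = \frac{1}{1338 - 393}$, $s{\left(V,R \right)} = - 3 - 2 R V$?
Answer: $\frac{3065581}{945} \approx 3244.0$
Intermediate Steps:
$s{\left(V,R \right)} = 6 R V$ ($s{\left(V,R \right)} = - 3 \left(- 2 R V\right) = 6 R V$)
$f = \frac{1}{945} \approx 0.0010582$
$\left(f + s{\left(-7,3 \right)}\right) + 3370 = \left(\frac{1}{945} + 6 \cdot 3 \left(-7\right)\right) + 3370 = \left(\frac{1}{945} - 126\right) + 3370 = - \frac{119069}{945} + 3370 = \frac{3065581}{945}$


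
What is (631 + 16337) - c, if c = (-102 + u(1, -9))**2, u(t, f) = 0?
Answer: 6564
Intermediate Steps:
c = 10404 (c = (-102 + 0)**2 = (-102)**2 = 10404)
(631 + 16337) - c = (631 + 16337) - 1*10404 = 16968 - 10404 = 6564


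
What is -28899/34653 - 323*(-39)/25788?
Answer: -34302619/99292396 ≈ -0.34547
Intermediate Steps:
-28899/34653 - 323*(-39)/25788 = -28899*1/34653 + 12597*(1/25788) = -9633/11551 + 4199/8596 = -34302619/99292396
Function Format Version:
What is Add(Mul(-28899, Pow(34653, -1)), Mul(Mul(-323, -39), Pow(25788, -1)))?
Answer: Rational(-34302619, 99292396) ≈ -0.34547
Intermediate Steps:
Add(Mul(-28899, Pow(34653, -1)), Mul(Mul(-323, -39), Pow(25788, -1))) = Add(Mul(-28899, Rational(1, 34653)), Mul(12597, Rational(1, 25788))) = Add(Rational(-9633, 11551), Rational(4199, 8596)) = Rational(-34302619, 99292396)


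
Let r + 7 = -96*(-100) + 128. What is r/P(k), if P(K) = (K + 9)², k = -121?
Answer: 9721/12544 ≈ 0.77495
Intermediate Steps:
r = 9721 (r = -7 + (-96*(-100) + 128) = -7 + (9600 + 128) = -7 + 9728 = 9721)
P(K) = (9 + K)²
r/P(k) = 9721/((9 - 121)²) = 9721/((-112)²) = 9721/12544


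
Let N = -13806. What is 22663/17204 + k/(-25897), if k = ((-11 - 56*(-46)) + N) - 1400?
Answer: 804379475/445531988 ≈ 1.8054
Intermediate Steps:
k = -12641 (k = ((-11 - 56*(-46)) - 13806) - 1400 = ((-11 + 2576) - 13806) - 1400 = (2565 - 13806) - 1400 = -11241 - 1400 = -12641)
22663/17204 + k/(-25897) = 22663/17204 - 12641/(-25897) = 22663*(1/17204) - 12641*(-1/25897) = 22663/17204 + 12641/25897 = 804379475/445531988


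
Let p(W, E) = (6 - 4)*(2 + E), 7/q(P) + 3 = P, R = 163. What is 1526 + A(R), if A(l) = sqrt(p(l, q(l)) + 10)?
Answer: 1526 + 7*sqrt(115)/20 ≈ 1529.8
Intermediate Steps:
q(P) = 7/(-3 + P)
p(W, E) = 4 + 2*E (p(W, E) = 2*(2 + E) = 4 + 2*E)
A(l) = sqrt(14 + 14/(-3 + l)) (A(l) = sqrt((4 + 2*(7/(-3 + l))) + 10) = sqrt((4 + 14/(-3 + l)) + 10) = sqrt(14 + 14/(-3 + l)))
1526 + A(R) = 1526 + sqrt(14)*sqrt((-2 + 163)/(-3 + 163)) = 1526 + sqrt(14)*sqrt(161/160) = 1526 + sqrt(14)*(sqrt(1610)/40) = 1526 + 7*sqrt(115)/20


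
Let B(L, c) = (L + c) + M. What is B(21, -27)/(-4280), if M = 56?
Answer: -5/428 ≈ -0.011682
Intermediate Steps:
B(L, c) = 56 + L + c (B(L, c) = (L + c) + 56 = 56 + L + c)
B(21, -27)/(-4280) = (56 + 21 - 27)/(-4280) = 50*(-1/4280) = -5/428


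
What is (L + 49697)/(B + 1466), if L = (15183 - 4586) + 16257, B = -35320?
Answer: -76551/33854 ≈ -2.2612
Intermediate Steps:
L = 26854 (L = 10597 + 16257 = 26854)
(L + 49697)/(B + 1466) = (26854 + 49697)/(-35320 + 1466) = 76551/(-33854) = 76551*(-1/33854) = -76551/33854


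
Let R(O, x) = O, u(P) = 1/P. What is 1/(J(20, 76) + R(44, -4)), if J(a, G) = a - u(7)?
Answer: 7/447 ≈ 0.015660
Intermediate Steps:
J(a, G) = -1/7 + a (J(a, G) = a - 1/7 = -1/7 + a)
1/(J(20, 76) + R(44, -4)) = 1/((-1/7 + 20) + 44) = 1/(139/7 + 44) = 1/(447/7) = 7/447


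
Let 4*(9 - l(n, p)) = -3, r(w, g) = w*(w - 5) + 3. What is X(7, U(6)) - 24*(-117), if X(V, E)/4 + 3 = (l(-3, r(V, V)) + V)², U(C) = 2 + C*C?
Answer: 15673/4 ≈ 3918.3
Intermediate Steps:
U(C) = 2 + C²
r(w, g) = 3 + w*(-5 + w) (r(w, g) = w*(-5 + w) + 3 = 3 + w*(-5 + w))
l(n, p) = 39/4 (l(n, p) = 9 - ¼*(-3) = 9 + ¾ = 39/4)
X(V, E) = -12 + 4*(39/4 + V)²
X(7, U(6)) - 24*(-117) = (-12 + (39 + 4*7)²/4) - 24*(-117) = (-12 + (39 + 28)²/4) + 2808 = (-12 + (¼)*67²) + 2808 = (-12 + (¼)*4489) + 2808 = (-12 + 4489/4) + 2808 = 4441/4 + 2808 = 15673/4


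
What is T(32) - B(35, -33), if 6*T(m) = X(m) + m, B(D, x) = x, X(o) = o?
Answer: 131/3 ≈ 43.667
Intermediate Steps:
T(m) = m/3 (T(m) = (m + m)/6 = (2*m)/6 = m/3)
T(32) - B(35, -33) = (⅓)*32 - 1*(-33) = 32/3 + 33 = 131/3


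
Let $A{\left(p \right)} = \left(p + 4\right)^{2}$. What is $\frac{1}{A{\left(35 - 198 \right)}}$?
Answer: $\frac{1}{25281} \approx 3.9555 \cdot 10^{-5}$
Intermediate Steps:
$A{\left(p \right)} = \left(4 + p\right)^{2}$
$\frac{1}{A{\left(35 - 198 \right)}} = \frac{1}{\left(4 + \left(35 - 198\right)\right)^{2}} = \frac{1}{\left(4 - 163\right)^{2}} = \frac{1}{\left(-159\right)^{2}} = \frac{1}{25281}$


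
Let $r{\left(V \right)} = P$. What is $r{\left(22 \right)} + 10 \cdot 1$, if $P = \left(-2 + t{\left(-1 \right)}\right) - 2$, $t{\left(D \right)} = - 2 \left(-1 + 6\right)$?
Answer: $-4$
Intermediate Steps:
$t{\left(D \right)} = -10$ ($t{\left(D \right)} = \left(-2\right) 5 = -10$)
$P = -14$ ($P = \left(-2 - 10\right) - 2 = -12 - 2 = -14$)
$r{\left(V \right)} = -14$
$r{\left(22 \right)} + 10 \cdot 1 = -14 + 10 \cdot 1 = -14 + 10 = -4$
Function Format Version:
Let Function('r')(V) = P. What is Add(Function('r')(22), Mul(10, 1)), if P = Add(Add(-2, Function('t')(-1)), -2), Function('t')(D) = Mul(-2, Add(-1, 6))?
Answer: -4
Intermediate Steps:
Function('t')(D) = -10 (Function('t')(D) = Mul(-2, 5) = -10)
P = -14 (P = Add(Add(-2, -10), -2) = Add(-12, -2) = -14)
Function('r')(V) = -14
Add(Function('r')(22), Mul(10, 1)) = Add(-14, Mul(10, 1)) = Add(-14, 10) = -4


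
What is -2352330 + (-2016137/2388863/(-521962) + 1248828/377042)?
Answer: -552952086349828586460919/235066025995224326 ≈ -2.3523e+6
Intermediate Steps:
-2352330 + (-2016137/2388863/(-521962) + 1248828/377042) = -2352330 + (-2016137*1/2388863*(-1/521962) + 1248828*(1/377042)) = -2352330 + (-2016137/2388863*(-1/521962) + 624414/188521) = -2352330 + (2016137/1246895709206 + 624414/188521) = -2352330 + 778579517452318661/235066025995224326 = -552952086349828586460919/235066025995224326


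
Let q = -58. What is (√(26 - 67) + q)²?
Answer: (58 - I*√41)² ≈ 3323.0 - 742.76*I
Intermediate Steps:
(√(26 - 67) + q)² = (√(26 - 67) - 58)² = (√(-41) - 58)² = (I*√41 - 58)² = (-58 + I*√41)²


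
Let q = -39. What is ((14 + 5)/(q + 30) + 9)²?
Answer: 3844/81 ≈ 47.457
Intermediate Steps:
((14 + 5)/(q + 30) + 9)² = ((14 + 5)/(-39 + 30) + 9)² = (19/(-9) + 9)² = (19*(-⅑) + 9)² = (-19/9 + 9)² = (62/9)² = 3844/81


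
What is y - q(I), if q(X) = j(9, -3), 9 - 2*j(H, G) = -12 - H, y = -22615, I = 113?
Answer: -22630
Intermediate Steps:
j(H, G) = 21/2 + H/2 (j(H, G) = 9/2 - (-12 - H)/2 = 9/2 + (6 + H/2) = 21/2 + H/2)
q(X) = 15 (q(X) = 21/2 + (½)*9 = 21/2 + 9/2 = 15)
y - q(I) = -22615 - 1*15 = -22615 - 15 = -22630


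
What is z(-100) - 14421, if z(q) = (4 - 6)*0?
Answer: -14421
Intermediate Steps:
z(q) = 0 (z(q) = -2*0 = 0)
z(-100) - 14421 = 0 - 14421 = -14421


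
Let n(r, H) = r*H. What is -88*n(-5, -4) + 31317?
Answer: 29557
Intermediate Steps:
n(r, H) = H*r
-88*n(-5, -4) + 31317 = -(-352)*(-5) + 31317 = -88*20 + 31317 = -1760 + 31317 = 29557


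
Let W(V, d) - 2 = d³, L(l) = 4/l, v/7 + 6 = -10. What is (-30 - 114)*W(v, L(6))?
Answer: -992/3 ≈ -330.67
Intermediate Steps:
v = -112 (v = -42 + 7*(-10) = -42 - 70 = -112)
W(V, d) = 2 + d³
(-30 - 114)*W(v, L(6)) = (-30 - 114)*(2 + (4/6)³) = -144*(2 + (4*(⅙))³) = -144*(2 + (⅔)³) = -144*(2 + 8/27) = -144*62/27 = -992/3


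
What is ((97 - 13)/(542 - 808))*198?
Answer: -1188/19 ≈ -62.526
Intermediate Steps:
((97 - 13)/(542 - 808))*198 = (84/(-266))*198 = (84*(-1/266))*198 = -6/19*198 = -1188/19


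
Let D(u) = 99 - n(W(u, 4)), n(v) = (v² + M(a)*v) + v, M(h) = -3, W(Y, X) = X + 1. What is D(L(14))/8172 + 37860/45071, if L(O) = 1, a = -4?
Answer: 26098157/30693351 ≈ 0.85029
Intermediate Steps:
W(Y, X) = 1 + X
n(v) = v² - 2*v (n(v) = (v² - 3*v) + v = v² - 2*v)
D(u) = 84 (D(u) = 99 - (1 + 4)*(-2 + (1 + 4)) = 99 - 5*(-2 + 5) = 99 - 5*3 = 99 - 1*15 = 99 - 15 = 84)
D(L(14))/8172 + 37860/45071 = 84/8172 + 37860/45071 = 84*(1/8172) + 37860*(1/45071) = 7/681 + 37860/45071 = 26098157/30693351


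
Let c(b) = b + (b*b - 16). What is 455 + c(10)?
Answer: 549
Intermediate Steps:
c(b) = -16 + b + b² (c(b) = b + (b² - 16) = b + (-16 + b²) = -16 + b + b²)
455 + c(10) = 455 + (-16 + 10 + 10²) = 455 + (-16 + 10 + 100) = 455 + 94 = 549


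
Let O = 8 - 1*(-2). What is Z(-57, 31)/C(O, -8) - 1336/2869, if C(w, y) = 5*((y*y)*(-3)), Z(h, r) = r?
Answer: -1371499/2754240 ≈ -0.49796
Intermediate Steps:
O = 10 (O = 8 + 2 = 10)
C(w, y) = -15*y² (C(w, y) = 5*(y²*(-3)) = 5*(-3*y²) = -15*y²)
Z(-57, 31)/C(O, -8) - 1336/2869 = 31/((-15*(-8)²)) - 1336/2869 = 31/((-15*64)) - 1336*1/2869 = 31/(-960) - 1336/2869 = 31*(-1/960) - 1336/2869 = -31/960 - 1336/2869 = -1371499/2754240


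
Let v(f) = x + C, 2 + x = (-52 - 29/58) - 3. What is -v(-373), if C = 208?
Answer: -301/2 ≈ -150.50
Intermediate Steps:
x = -115/2 (x = -2 + ((-52 - 29/58) - 3) = -2 + ((-52 - 29*1/58) - 3) = -2 + ((-52 - ½) - 3) = -2 + (-105/2 - 3) = -2 - 111/2 = -115/2 ≈ -57.500)
v(f) = 301/2 (v(f) = -115/2 + 208 = 301/2)
-v(-373) = -1*301/2 = -301/2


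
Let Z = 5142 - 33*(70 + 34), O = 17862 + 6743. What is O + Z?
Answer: 26315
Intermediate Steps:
O = 24605
Z = 1710 (Z = 5142 - 33*104 = 5142 - 3432 = 1710)
O + Z = 24605 + 1710 = 26315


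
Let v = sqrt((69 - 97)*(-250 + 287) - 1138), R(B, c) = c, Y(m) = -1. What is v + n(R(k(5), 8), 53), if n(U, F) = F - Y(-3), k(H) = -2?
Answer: 54 + I*sqrt(2174) ≈ 54.0 + 46.626*I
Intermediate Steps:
v = I*sqrt(2174) (v = sqrt(-28*37 - 1138) = sqrt(-1036 - 1138) = sqrt(-2174) = I*sqrt(2174) ≈ 46.626*I)
n(U, F) = 1 + F (n(U, F) = F - 1*(-1) = F + 1 = 1 + F)
v + n(R(k(5), 8), 53) = I*sqrt(2174) + (1 + 53) = I*sqrt(2174) + 54 = 54 + I*sqrt(2174)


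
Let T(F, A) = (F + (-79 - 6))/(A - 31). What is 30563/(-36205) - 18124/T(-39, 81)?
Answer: 630868869/86335 ≈ 7307.2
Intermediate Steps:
T(F, A) = (-85 + F)/(-31 + A) (T(F, A) = (F - 85)/(-31 + A) = (-85 + F)/(-31 + A))
30563/(-36205) - 18124/T(-39, 81) = 30563/(-36205) - 18124*(-31 + 81)/(-85 - 39) = 30563*(-1/36205) - 18124/(-124/50) = -2351/2785 - 18124/((1/50)*(-124)) = -2351/2785 - 18124/(-62/25) = -2351/2785 - 18124*(-25/62) = -2351/2785 + 226550/31 = 630868869/86335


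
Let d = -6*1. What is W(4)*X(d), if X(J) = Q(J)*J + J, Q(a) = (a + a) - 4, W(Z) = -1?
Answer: -90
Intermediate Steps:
d = -6
Q(a) = -4 + 2*a (Q(a) = 2*a - 4 = -4 + 2*a)
X(J) = J + J*(-4 + 2*J) (X(J) = (-4 + 2*J)*J + J = J*(-4 + 2*J) + J = J + J*(-4 + 2*J))
W(4)*X(d) = -(-6)*(-3 + 2*(-6)) = -(-6)*(-3 - 12) = -(-6)*(-15) = -1*90 = -90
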